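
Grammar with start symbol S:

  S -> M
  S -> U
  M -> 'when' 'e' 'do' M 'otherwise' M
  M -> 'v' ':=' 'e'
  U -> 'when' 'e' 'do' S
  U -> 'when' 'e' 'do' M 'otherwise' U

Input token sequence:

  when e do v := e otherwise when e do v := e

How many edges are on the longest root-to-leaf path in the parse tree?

[S [U when e do [M v := e] otherwise [U when e do [S [M v := e]]]]]

5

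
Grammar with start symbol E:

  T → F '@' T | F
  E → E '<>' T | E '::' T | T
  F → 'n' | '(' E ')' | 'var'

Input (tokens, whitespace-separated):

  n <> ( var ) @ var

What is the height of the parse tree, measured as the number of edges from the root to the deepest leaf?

[E [E [T [F n]]] <> [T [F ( [E [T [F var]]] )] @ [T [F var]]]]

6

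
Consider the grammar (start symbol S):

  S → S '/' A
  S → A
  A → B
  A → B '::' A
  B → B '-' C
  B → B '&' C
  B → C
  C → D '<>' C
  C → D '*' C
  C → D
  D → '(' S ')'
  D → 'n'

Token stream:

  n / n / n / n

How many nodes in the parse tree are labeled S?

[S [S [S [S [A [B [C [D n]]]]] / [A [B [C [D n]]]]] / [A [B [C [D n]]]]] / [A [B [C [D n]]]]]

4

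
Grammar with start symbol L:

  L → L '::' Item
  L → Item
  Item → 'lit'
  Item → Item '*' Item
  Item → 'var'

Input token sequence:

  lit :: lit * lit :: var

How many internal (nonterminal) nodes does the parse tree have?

[L [L [L [Item lit]] :: [Item [Item lit] * [Item lit]]] :: [Item var]]

8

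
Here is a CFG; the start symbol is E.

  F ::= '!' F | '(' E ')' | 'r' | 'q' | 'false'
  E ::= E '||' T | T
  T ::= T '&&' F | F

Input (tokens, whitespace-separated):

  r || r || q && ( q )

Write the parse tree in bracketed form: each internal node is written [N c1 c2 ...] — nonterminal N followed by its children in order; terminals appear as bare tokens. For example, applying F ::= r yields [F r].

[E [E [E [T [F r]]] || [T [F r]]] || [T [T [F q]] && [F ( [E [T [F q]]] )]]]

E
E || T
E || T || T
T || T || T
F || T || T
r || T || T
r || F || T
r || r || T
r || r || T && F
r || r || F && F
r || r || q && F
r || r || q && ( E )
r || r || q && ( T )
r || r || q && ( F )
r || r || q && ( q )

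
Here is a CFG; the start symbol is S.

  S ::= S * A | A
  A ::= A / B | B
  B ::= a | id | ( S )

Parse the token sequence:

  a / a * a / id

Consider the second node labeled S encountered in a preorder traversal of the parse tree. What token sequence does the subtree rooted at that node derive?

a / a

[S [S [A [A [B a]] / [B a]]] * [A [A [B a]] / [B id]]]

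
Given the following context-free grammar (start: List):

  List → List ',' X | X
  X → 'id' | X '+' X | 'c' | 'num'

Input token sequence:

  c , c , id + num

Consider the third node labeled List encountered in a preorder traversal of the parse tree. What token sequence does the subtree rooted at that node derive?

[List [List [List [X c]] , [X c]] , [X [X id] + [X num]]]

c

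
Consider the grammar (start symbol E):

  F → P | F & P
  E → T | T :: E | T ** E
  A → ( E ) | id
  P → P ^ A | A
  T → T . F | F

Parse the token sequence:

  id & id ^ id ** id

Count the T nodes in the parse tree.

2

[E [T [F [F [P [A id]]] & [P [P [A id]] ^ [A id]]]] ** [E [T [F [P [A id]]]]]]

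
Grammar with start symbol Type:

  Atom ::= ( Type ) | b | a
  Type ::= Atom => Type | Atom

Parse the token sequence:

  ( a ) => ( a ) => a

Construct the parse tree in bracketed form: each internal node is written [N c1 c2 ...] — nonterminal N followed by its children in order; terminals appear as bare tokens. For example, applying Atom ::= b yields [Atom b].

[Type [Atom ( [Type [Atom a]] )] => [Type [Atom ( [Type [Atom a]] )] => [Type [Atom a]]]]

Type
Atom => Type
( Type ) => Type
( Atom ) => Type
( a ) => Type
( a ) => Atom => Type
( a ) => ( Type ) => Type
( a ) => ( Atom ) => Type
( a ) => ( a ) => Type
( a ) => ( a ) => Atom
( a ) => ( a ) => a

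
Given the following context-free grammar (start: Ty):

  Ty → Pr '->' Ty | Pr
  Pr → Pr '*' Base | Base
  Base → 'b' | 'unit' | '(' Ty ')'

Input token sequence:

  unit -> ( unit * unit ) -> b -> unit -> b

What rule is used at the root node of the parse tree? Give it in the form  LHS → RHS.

[Ty [Pr [Base unit]] -> [Ty [Pr [Base ( [Ty [Pr [Pr [Base unit]] * [Base unit]]] )]] -> [Ty [Pr [Base b]] -> [Ty [Pr [Base unit]] -> [Ty [Pr [Base b]]]]]]]

Ty → Pr '->' Ty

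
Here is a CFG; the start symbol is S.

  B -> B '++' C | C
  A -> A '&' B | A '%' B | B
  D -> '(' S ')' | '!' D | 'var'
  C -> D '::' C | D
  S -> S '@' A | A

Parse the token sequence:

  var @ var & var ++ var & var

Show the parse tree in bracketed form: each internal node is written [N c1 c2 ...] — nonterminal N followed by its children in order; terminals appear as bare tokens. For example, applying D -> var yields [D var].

S
S @ A
A @ A
B @ A
C @ A
D @ A
var @ A
var @ A & B
var @ A & B & B
var @ B & B & B
var @ C & B & B
var @ D & B & B
var @ var & B & B
var @ var & B ++ C & B
var @ var & C ++ C & B
var @ var & D ++ C & B
var @ var & var ++ C & B
var @ var & var ++ D & B
var @ var & var ++ var & B
var @ var & var ++ var & C
var @ var & var ++ var & D
var @ var & var ++ var & var

[S [S [A [B [C [D var]]]]] @ [A [A [A [B [C [D var]]]] & [B [B [C [D var]]] ++ [C [D var]]]] & [B [C [D var]]]]]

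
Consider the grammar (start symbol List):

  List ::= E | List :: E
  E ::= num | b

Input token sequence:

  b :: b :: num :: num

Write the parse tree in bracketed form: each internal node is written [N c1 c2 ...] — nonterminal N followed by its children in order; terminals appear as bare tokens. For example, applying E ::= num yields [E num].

List
List :: E
List :: E :: E
List :: E :: E :: E
E :: E :: E :: E
b :: E :: E :: E
b :: b :: E :: E
b :: b :: num :: E
b :: b :: num :: num

[List [List [List [List [E b]] :: [E b]] :: [E num]] :: [E num]]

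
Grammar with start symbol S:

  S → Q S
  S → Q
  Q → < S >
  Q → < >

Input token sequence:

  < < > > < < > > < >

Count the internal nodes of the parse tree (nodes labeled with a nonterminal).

10

[S [Q < [S [Q < >]] >] [S [Q < [S [Q < >]] >] [S [Q < >]]]]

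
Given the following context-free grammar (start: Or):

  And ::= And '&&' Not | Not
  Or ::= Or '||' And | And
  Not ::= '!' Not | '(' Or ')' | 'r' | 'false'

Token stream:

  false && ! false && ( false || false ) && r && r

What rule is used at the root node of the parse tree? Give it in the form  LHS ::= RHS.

[Or [And [And [And [And [And [Not false]] && [Not ! [Not false]]] && [Not ( [Or [Or [And [Not false]]] || [And [Not false]]] )]] && [Not r]] && [Not r]]]

Or ::= And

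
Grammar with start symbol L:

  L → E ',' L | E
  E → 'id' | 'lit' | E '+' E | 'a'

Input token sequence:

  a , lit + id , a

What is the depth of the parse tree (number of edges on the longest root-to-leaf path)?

[L [E a] , [L [E [E lit] + [E id]] , [L [E a]]]]

4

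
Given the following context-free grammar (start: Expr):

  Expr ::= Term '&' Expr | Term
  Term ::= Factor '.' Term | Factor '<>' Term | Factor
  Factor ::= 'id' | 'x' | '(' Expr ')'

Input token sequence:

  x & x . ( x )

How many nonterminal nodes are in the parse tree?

11

[Expr [Term [Factor x]] & [Expr [Term [Factor x] . [Term [Factor ( [Expr [Term [Factor x]]] )]]]]]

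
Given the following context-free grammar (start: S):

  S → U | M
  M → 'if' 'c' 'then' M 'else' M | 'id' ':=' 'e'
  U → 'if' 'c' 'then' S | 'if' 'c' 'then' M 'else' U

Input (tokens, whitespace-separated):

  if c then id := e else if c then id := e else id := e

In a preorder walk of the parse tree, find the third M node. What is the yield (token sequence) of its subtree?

if c then id := e else id := e

[S [M if c then [M id := e] else [M if c then [M id := e] else [M id := e]]]]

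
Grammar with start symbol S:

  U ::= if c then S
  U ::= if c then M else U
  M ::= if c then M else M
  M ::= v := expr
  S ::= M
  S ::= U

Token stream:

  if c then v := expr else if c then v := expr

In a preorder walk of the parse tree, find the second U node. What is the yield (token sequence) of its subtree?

if c then v := expr

[S [U if c then [M v := expr] else [U if c then [S [M v := expr]]]]]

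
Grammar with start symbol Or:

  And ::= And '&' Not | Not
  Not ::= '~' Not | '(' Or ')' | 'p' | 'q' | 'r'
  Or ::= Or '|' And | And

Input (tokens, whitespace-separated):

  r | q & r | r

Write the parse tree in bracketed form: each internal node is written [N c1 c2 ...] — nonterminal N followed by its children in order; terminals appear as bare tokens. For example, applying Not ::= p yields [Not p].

[Or [Or [Or [And [Not r]]] | [And [And [Not q]] & [Not r]]] | [And [Not r]]]

Or
Or | And
Or | And | And
And | And | And
Not | And | And
r | And | And
r | And & Not | And
r | Not & Not | And
r | q & Not | And
r | q & r | And
r | q & r | Not
r | q & r | r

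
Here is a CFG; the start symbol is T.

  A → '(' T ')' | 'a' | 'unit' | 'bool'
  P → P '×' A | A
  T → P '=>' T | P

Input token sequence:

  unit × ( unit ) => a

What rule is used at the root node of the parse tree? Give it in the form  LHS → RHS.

T → P '=>' T

[T [P [P [A unit]] × [A ( [T [P [A unit]]] )]] => [T [P [A a]]]]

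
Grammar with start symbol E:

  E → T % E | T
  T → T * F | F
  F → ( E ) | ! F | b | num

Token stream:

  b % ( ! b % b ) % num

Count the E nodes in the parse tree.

5

[E [T [F b]] % [E [T [F ( [E [T [F ! [F b]]] % [E [T [F b]]]] )]] % [E [T [F num]]]]]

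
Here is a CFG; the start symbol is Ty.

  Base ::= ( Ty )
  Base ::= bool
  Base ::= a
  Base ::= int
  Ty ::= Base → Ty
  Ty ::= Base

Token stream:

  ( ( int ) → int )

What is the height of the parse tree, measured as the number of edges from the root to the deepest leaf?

6

[Ty [Base ( [Ty [Base ( [Ty [Base int]] )] → [Ty [Base int]]] )]]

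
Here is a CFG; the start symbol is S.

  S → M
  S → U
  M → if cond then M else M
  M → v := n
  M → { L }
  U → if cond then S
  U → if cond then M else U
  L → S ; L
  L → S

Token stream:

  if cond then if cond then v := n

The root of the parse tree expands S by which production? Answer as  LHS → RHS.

S → U

[S [U if cond then [S [U if cond then [S [M v := n]]]]]]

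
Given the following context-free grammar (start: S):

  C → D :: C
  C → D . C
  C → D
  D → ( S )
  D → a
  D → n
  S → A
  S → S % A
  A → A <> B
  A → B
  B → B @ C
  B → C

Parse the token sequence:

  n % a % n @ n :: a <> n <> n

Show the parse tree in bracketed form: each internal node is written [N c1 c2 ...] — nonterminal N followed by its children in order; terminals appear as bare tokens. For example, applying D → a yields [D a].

[S [S [S [A [B [C [D n]]]]] % [A [B [C [D a]]]]] % [A [A [A [B [B [C [D n]]] @ [C [D n] :: [C [D a]]]]] <> [B [C [D n]]]] <> [B [C [D n]]]]]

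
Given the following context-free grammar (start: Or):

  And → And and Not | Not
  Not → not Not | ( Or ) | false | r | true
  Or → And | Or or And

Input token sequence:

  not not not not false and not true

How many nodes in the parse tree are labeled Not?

[Or [And [And [Not not [Not not [Not not [Not not [Not false]]]]]] and [Not not [Not true]]]]

7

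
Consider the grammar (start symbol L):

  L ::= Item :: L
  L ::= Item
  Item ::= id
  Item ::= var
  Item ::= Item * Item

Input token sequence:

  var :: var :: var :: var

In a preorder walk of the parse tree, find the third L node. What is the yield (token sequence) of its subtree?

[L [Item var] :: [L [Item var] :: [L [Item var] :: [L [Item var]]]]]

var :: var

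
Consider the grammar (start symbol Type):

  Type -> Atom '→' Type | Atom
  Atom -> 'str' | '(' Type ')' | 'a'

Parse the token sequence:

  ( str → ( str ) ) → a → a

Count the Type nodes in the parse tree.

6

[Type [Atom ( [Type [Atom str] → [Type [Atom ( [Type [Atom str]] )]]] )] → [Type [Atom a] → [Type [Atom a]]]]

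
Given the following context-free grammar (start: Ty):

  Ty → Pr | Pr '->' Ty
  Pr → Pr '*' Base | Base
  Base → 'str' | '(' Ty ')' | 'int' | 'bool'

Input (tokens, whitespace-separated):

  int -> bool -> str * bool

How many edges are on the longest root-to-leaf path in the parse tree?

6

[Ty [Pr [Base int]] -> [Ty [Pr [Base bool]] -> [Ty [Pr [Pr [Base str]] * [Base bool]]]]]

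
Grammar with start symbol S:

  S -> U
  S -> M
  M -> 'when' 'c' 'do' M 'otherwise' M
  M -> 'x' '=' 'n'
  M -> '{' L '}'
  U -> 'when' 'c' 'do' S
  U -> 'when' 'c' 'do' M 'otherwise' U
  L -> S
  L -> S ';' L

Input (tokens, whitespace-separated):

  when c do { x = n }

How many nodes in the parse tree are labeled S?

[S [U when c do [S [M { [L [S [M x = n]]] }]]]]

3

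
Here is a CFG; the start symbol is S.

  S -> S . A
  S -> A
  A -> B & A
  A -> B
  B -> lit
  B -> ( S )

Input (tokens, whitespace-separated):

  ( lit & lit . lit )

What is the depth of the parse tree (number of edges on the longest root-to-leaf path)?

[S [A [B ( [S [S [A [B lit] & [A [B lit]]]] . [A [B lit]]] )]]]

8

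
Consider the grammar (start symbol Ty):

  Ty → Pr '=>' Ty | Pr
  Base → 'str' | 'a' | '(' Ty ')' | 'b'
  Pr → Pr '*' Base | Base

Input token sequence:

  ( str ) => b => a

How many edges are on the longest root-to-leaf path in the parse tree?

[Ty [Pr [Base ( [Ty [Pr [Base str]]] )]] => [Ty [Pr [Base b]] => [Ty [Pr [Base a]]]]]

6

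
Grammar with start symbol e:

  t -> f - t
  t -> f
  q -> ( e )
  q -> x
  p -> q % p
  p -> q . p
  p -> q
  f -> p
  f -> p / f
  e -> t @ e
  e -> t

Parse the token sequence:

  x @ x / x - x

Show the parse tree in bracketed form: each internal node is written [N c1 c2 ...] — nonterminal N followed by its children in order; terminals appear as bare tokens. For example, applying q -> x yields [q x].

[e [t [f [p [q x]]]] @ [e [t [f [p [q x]] / [f [p [q x]]]] - [t [f [p [q x]]]]]]]

e
t @ e
f @ e
p @ e
q @ e
x @ e
x @ t
x @ f - t
x @ p / f - t
x @ q / f - t
x @ x / f - t
x @ x / p - t
x @ x / q - t
x @ x / x - t
x @ x / x - f
x @ x / x - p
x @ x / x - q
x @ x / x - x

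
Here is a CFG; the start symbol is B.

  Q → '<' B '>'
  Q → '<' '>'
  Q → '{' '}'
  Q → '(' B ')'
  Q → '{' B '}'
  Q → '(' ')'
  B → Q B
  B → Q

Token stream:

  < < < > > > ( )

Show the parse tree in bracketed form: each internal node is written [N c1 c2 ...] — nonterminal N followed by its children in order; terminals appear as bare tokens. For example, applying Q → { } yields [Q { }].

[B [Q < [B [Q < [B [Q < >]] >]] >] [B [Q ( )]]]

B
Q B
< B > B
< Q > B
< < B > > B
< < Q > > B
< < < > > > B
< < < > > > Q
< < < > > > ( )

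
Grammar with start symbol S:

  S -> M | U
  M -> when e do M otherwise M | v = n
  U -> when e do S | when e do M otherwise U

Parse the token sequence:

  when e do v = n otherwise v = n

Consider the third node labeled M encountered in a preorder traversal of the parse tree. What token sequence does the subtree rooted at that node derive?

v = n

[S [M when e do [M v = n] otherwise [M v = n]]]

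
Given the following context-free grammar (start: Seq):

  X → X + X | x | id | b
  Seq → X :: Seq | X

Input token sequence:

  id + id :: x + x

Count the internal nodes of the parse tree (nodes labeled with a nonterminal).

8

[Seq [X [X id] + [X id]] :: [Seq [X [X x] + [X x]]]]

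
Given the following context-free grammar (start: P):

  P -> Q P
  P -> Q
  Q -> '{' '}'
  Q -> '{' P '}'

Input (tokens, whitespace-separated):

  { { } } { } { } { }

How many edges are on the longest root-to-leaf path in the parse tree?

5

[P [Q { [P [Q { }]] }] [P [Q { }] [P [Q { }] [P [Q { }]]]]]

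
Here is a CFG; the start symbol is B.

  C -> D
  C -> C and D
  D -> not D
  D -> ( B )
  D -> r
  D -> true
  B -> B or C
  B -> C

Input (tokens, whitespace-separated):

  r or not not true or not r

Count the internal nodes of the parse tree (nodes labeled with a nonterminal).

[B [B [B [C [D r]]] or [C [D not [D not [D true]]]]] or [C [D not [D r]]]]

12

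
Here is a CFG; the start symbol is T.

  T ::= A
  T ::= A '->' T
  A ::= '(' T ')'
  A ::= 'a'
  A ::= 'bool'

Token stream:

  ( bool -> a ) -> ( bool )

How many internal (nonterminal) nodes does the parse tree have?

[T [A ( [T [A bool] -> [T [A a]]] )] -> [T [A ( [T [A bool]] )]]]

10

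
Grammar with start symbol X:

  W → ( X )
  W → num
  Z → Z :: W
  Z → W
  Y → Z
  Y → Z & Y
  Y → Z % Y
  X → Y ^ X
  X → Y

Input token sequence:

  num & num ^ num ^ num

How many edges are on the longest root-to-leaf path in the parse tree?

[X [Y [Z [W num]] & [Y [Z [W num]]]] ^ [X [Y [Z [W num]]] ^ [X [Y [Z [W num]]]]]]

6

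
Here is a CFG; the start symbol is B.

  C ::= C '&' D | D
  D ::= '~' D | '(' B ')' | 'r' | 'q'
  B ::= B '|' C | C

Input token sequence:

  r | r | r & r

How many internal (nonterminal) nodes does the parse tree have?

11

[B [B [B [C [D r]]] | [C [D r]]] | [C [C [D r]] & [D r]]]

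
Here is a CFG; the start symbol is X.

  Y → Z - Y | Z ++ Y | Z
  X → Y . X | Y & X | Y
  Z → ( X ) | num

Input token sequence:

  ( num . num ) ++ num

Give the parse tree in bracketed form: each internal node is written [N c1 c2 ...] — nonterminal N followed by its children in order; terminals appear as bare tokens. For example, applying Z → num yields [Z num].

X
Y
Z ++ Y
( X ) ++ Y
( Y . X ) ++ Y
( Z . X ) ++ Y
( num . X ) ++ Y
( num . Y ) ++ Y
( num . Z ) ++ Y
( num . num ) ++ Y
( num . num ) ++ Z
( num . num ) ++ num

[X [Y [Z ( [X [Y [Z num]] . [X [Y [Z num]]]] )] ++ [Y [Z num]]]]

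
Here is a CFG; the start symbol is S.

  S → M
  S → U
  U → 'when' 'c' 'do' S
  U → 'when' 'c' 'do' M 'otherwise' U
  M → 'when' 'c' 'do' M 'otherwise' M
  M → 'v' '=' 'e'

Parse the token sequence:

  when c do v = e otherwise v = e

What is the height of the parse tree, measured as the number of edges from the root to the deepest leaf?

3

[S [M when c do [M v = e] otherwise [M v = e]]]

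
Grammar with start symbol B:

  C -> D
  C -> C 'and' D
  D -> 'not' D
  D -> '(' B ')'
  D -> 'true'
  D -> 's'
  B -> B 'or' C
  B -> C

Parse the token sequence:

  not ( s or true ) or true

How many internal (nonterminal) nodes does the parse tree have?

[B [B [C [D not [D ( [B [B [C [D s]]] or [C [D true]]] )]]]] or [C [D true]]]

13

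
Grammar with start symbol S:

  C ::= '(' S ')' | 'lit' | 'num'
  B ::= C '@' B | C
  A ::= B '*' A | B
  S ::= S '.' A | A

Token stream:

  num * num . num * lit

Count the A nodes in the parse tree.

4

[S [S [A [B [C num]] * [A [B [C num]]]]] . [A [B [C num]] * [A [B [C lit]]]]]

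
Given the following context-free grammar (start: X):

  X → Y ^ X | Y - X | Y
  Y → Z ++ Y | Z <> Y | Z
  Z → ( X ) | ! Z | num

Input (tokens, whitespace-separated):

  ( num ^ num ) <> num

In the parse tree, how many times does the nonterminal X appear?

3

[X [Y [Z ( [X [Y [Z num]] ^ [X [Y [Z num]]]] )] <> [Y [Z num]]]]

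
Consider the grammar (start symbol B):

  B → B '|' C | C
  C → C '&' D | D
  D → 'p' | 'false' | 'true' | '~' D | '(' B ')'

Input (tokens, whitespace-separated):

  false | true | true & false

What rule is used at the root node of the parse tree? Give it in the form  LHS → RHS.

B → B '|' C

[B [B [B [C [D false]]] | [C [D true]]] | [C [C [D true]] & [D false]]]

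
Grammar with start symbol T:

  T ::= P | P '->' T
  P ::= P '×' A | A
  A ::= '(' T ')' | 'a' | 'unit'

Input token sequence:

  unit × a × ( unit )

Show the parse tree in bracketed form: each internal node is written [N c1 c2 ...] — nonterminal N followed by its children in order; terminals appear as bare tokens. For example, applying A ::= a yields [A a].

T
P
P × A
P × A × A
A × A × A
unit × A × A
unit × a × A
unit × a × ( T )
unit × a × ( P )
unit × a × ( A )
unit × a × ( unit )

[T [P [P [P [A unit]] × [A a]] × [A ( [T [P [A unit]]] )]]]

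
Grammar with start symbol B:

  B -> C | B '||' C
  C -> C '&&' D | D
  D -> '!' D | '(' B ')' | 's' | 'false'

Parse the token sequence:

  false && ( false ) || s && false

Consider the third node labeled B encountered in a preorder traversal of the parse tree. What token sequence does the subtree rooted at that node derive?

[B [B [C [C [D false]] && [D ( [B [C [D false]]] )]]] || [C [C [D s]] && [D false]]]

false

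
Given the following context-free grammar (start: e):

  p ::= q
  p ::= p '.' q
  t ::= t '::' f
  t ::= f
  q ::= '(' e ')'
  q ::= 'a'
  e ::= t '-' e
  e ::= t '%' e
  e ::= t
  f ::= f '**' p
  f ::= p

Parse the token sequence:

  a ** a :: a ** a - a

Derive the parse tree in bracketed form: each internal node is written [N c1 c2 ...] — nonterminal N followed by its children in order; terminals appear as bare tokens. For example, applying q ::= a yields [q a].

e
t - e
t :: f - e
f :: f - e
f ** p :: f - e
p ** p :: f - e
q ** p :: f - e
a ** p :: f - e
a ** q :: f - e
a ** a :: f - e
a ** a :: f ** p - e
a ** a :: p ** p - e
a ** a :: q ** p - e
a ** a :: a ** p - e
a ** a :: a ** q - e
a ** a :: a ** a - e
a ** a :: a ** a - t
a ** a :: a ** a - f
a ** a :: a ** a - p
a ** a :: a ** a - q
a ** a :: a ** a - a

[e [t [t [f [f [p [q a]]] ** [p [q a]]]] :: [f [f [p [q a]]] ** [p [q a]]]] - [e [t [f [p [q a]]]]]]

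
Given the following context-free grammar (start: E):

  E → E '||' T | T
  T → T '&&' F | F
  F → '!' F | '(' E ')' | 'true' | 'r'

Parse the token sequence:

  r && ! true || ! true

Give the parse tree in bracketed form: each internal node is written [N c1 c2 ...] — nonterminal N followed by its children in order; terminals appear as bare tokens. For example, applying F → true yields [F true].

[E [E [T [T [F r]] && [F ! [F true]]]] || [T [F ! [F true]]]]

E
E || T
T || T
T && F || T
F && F || T
r && F || T
r && ! F || T
r && ! true || T
r && ! true || F
r && ! true || ! F
r && ! true || ! true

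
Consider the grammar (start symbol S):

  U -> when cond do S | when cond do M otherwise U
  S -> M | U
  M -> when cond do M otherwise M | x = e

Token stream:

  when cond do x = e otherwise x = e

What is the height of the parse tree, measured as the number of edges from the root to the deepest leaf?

[S [M when cond do [M x = e] otherwise [M x = e]]]

3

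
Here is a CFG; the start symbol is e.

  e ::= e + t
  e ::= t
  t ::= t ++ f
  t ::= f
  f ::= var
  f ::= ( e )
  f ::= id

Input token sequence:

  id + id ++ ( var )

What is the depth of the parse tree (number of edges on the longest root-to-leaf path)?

6

[e [e [t [f id]]] + [t [t [f id]] ++ [f ( [e [t [f var]]] )]]]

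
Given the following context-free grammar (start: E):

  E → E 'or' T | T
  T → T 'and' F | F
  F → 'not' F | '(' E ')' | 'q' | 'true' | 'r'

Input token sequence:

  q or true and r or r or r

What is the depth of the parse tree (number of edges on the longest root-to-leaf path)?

[E [E [E [E [T [F q]]] or [T [T [F true]] and [F r]]] or [T [F r]]] or [T [F r]]]

6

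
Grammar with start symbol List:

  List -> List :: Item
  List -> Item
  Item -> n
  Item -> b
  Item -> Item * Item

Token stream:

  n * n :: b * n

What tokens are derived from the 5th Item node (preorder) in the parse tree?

[List [List [Item [Item n] * [Item n]]] :: [Item [Item b] * [Item n]]]

b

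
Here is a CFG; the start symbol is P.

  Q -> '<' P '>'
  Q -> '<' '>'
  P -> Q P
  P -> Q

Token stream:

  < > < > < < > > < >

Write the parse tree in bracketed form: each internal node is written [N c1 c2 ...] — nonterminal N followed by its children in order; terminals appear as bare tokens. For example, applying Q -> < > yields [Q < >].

[P [Q < >] [P [Q < >] [P [Q < [P [Q < >]] >] [P [Q < >]]]]]

P
Q P
< > P
< > Q P
< > < > P
< > < > Q P
< > < > < P > P
< > < > < Q > P
< > < > < < > > P
< > < > < < > > Q
< > < > < < > > < >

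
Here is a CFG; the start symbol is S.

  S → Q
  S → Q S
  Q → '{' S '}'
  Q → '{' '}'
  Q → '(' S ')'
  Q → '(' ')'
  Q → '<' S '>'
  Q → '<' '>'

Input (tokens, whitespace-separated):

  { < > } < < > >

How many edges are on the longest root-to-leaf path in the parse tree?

5

[S [Q { [S [Q < >]] }] [S [Q < [S [Q < >]] >]]]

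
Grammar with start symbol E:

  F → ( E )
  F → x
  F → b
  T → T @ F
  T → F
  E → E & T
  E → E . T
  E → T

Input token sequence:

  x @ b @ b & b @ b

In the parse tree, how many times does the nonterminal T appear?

5

[E [E [T [T [T [F x]] @ [F b]] @ [F b]]] & [T [T [F b]] @ [F b]]]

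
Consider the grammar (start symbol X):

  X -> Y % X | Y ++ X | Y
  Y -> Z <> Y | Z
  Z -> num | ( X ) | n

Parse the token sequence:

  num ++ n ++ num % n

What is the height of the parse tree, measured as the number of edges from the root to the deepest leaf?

6

[X [Y [Z num]] ++ [X [Y [Z n]] ++ [X [Y [Z num]] % [X [Y [Z n]]]]]]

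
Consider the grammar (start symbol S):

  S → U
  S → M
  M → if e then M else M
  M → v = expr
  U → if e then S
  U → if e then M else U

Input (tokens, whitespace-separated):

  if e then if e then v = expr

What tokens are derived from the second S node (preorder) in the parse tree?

if e then v = expr

[S [U if e then [S [U if e then [S [M v = expr]]]]]]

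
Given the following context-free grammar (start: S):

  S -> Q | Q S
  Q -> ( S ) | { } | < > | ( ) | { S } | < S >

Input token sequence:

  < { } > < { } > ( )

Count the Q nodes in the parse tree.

[S [Q < [S [Q { }]] >] [S [Q < [S [Q { }]] >] [S [Q ( )]]]]

5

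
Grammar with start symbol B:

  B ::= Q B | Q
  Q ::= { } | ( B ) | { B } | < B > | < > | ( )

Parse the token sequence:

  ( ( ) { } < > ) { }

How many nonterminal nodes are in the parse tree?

10

[B [Q ( [B [Q ( )] [B [Q { }] [B [Q < >]]]] )] [B [Q { }]]]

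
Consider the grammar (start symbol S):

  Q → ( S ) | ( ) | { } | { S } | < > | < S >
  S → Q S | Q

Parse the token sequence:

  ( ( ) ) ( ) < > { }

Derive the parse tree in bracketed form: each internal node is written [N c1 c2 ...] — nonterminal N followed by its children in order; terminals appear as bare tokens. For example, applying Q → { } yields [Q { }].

S
Q S
( S ) S
( Q ) S
( ( ) ) S
( ( ) ) Q S
( ( ) ) ( ) S
( ( ) ) ( ) Q S
( ( ) ) ( ) < > S
( ( ) ) ( ) < > Q
( ( ) ) ( ) < > { }

[S [Q ( [S [Q ( )]] )] [S [Q ( )] [S [Q < >] [S [Q { }]]]]]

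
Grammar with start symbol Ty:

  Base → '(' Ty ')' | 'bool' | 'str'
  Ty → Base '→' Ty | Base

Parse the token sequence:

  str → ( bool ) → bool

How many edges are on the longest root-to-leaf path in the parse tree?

[Ty [Base str] → [Ty [Base ( [Ty [Base bool]] )] → [Ty [Base bool]]]]

5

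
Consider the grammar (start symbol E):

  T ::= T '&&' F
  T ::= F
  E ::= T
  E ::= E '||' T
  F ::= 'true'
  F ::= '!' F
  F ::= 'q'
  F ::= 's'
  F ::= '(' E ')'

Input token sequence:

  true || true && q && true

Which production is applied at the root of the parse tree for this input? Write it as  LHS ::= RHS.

[E [E [T [F true]]] || [T [T [T [F true]] && [F q]] && [F true]]]

E ::= E '||' T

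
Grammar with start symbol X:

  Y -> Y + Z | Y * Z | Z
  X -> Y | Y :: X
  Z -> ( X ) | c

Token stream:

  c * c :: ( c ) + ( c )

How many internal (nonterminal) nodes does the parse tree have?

[X [Y [Y [Z c]] * [Z c]] :: [X [Y [Y [Z ( [X [Y [Z c]]] )]] + [Z ( [X [Y [Z c]]] )]]]]

16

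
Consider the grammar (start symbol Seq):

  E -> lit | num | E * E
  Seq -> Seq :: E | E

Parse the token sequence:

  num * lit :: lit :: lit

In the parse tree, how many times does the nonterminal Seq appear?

[Seq [Seq [Seq [E [E num] * [E lit]]] :: [E lit]] :: [E lit]]

3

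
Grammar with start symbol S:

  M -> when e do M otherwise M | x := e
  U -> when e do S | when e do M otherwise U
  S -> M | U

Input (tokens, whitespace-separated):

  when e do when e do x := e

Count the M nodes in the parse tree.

[S [U when e do [S [U when e do [S [M x := e]]]]]]

1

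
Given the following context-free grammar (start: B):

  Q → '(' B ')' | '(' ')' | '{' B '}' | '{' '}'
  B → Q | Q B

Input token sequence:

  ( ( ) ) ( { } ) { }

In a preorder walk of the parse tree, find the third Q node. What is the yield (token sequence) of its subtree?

[B [Q ( [B [Q ( )]] )] [B [Q ( [B [Q { }]] )] [B [Q { }]]]]

( { } )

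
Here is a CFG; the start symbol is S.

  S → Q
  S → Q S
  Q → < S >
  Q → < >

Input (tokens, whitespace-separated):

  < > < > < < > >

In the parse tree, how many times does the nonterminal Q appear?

4

[S [Q < >] [S [Q < >] [S [Q < [S [Q < >]] >]]]]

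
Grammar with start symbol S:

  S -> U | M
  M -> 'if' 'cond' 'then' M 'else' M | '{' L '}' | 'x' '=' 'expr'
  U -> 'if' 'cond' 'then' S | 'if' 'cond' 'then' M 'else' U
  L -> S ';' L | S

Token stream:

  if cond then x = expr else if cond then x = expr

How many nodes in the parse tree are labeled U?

2

[S [U if cond then [M x = expr] else [U if cond then [S [M x = expr]]]]]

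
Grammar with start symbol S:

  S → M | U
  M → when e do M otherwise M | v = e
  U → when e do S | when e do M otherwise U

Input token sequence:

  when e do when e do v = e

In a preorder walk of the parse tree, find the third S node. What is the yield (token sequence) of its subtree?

[S [U when e do [S [U when e do [S [M v = e]]]]]]

v = e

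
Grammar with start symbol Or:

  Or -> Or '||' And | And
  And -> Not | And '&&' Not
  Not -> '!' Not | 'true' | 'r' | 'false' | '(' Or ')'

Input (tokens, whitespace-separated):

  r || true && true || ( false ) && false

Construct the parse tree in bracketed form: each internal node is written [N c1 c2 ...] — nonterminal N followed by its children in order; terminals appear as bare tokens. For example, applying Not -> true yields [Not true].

[Or [Or [Or [And [Not r]]] || [And [And [Not true]] && [Not true]]] || [And [And [Not ( [Or [And [Not false]]] )]] && [Not false]]]

Or
Or || And
Or || And || And
And || And || And
Not || And || And
r || And || And
r || And && Not || And
r || Not && Not || And
r || true && Not || And
r || true && true || And
r || true && true || And && Not
r || true && true || Not && Not
r || true && true || ( Or ) && Not
r || true && true || ( And ) && Not
r || true && true || ( Not ) && Not
r || true && true || ( false ) && Not
r || true && true || ( false ) && false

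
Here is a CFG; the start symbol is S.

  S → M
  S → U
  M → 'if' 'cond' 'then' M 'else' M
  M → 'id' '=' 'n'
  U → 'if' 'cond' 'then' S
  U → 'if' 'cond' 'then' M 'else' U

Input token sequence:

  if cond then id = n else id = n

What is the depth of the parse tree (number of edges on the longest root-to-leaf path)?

[S [M if cond then [M id = n] else [M id = n]]]

3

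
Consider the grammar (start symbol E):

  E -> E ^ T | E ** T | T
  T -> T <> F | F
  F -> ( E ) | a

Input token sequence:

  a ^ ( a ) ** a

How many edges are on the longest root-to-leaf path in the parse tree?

[E [E [E [T [F a]]] ^ [T [F ( [E [T [F a]]] )]]] ** [T [F a]]]

7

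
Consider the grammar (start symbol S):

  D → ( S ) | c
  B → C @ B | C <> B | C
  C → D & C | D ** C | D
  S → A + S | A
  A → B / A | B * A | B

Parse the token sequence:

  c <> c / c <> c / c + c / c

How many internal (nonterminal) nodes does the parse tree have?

28

[S [A [B [C [D c]] <> [B [C [D c]]]] / [A [B [C [D c]] <> [B [C [D c]]]] / [A [B [C [D c]]]]]] + [S [A [B [C [D c]]] / [A [B [C [D c]]]]]]]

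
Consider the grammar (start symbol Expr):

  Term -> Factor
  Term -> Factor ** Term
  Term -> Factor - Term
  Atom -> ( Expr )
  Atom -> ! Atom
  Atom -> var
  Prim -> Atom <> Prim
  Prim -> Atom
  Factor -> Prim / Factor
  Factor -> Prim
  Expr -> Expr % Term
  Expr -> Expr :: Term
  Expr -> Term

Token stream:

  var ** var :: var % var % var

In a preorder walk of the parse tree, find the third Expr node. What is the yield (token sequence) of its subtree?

var ** var :: var

[Expr [Expr [Expr [Expr [Term [Factor [Prim [Atom var]]] ** [Term [Factor [Prim [Atom var]]]]]] :: [Term [Factor [Prim [Atom var]]]]] % [Term [Factor [Prim [Atom var]]]]] % [Term [Factor [Prim [Atom var]]]]]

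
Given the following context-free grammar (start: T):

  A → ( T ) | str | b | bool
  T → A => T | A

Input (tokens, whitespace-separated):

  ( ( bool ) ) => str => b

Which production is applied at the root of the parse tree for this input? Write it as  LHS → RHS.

[T [A ( [T [A ( [T [A bool]] )]] )] => [T [A str] => [T [A b]]]]

T → A => T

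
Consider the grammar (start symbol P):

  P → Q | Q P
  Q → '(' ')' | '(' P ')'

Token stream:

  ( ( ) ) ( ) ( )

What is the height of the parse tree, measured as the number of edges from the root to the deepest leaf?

[P [Q ( [P [Q ( )]] )] [P [Q ( )] [P [Q ( )]]]]

4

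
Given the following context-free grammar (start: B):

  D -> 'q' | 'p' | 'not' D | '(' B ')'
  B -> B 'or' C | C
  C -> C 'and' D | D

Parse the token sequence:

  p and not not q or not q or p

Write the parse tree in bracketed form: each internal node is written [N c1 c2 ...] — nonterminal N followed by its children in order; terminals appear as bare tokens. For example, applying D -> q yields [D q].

[B [B [B [C [C [D p]] and [D not [D not [D q]]]]] or [C [D not [D q]]]] or [C [D p]]]

B
B or C
B or C or C
C or C or C
C and D or C or C
D and D or C or C
p and D or C or C
p and not D or C or C
p and not not D or C or C
p and not not q or C or C
p and not not q or D or C
p and not not q or not D or C
p and not not q or not q or C
p and not not q or not q or D
p and not not q or not q or p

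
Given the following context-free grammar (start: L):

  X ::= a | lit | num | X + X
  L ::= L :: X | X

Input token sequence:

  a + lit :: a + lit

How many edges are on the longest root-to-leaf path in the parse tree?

[L [L [X [X a] + [X lit]]] :: [X [X a] + [X lit]]]

4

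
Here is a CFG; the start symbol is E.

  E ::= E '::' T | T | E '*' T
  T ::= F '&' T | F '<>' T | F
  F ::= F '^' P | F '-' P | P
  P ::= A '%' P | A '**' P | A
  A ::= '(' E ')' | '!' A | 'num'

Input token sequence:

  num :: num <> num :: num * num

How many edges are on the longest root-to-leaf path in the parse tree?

8

[E [E [E [E [T [F [P [A num]]]]] :: [T [F [P [A num]]] <> [T [F [P [A num]]]]]] :: [T [F [P [A num]]]]] * [T [F [P [A num]]]]]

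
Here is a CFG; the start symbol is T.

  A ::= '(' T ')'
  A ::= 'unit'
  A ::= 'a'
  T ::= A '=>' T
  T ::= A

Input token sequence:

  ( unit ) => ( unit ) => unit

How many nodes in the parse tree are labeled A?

5

[T [A ( [T [A unit]] )] => [T [A ( [T [A unit]] )] => [T [A unit]]]]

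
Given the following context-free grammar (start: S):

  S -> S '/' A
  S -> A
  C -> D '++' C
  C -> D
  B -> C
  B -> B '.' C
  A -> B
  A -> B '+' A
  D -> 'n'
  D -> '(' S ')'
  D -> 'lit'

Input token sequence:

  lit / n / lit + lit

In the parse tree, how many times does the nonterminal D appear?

[S [S [S [A [B [C [D lit]]]]] / [A [B [C [D n]]]]] / [A [B [C [D lit]]] + [A [B [C [D lit]]]]]]

4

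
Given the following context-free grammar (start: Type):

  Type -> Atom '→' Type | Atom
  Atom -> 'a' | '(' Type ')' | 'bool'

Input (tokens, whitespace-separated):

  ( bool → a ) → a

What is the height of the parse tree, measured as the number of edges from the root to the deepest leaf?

5

[Type [Atom ( [Type [Atom bool] → [Type [Atom a]]] )] → [Type [Atom a]]]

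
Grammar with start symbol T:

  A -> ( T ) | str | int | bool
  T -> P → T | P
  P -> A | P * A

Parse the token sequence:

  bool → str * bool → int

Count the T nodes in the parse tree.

3

[T [P [A bool]] → [T [P [P [A str]] * [A bool]] → [T [P [A int]]]]]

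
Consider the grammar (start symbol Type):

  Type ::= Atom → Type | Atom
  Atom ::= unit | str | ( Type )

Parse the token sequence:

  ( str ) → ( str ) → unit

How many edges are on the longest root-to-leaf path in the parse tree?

5

[Type [Atom ( [Type [Atom str]] )] → [Type [Atom ( [Type [Atom str]] )] → [Type [Atom unit]]]]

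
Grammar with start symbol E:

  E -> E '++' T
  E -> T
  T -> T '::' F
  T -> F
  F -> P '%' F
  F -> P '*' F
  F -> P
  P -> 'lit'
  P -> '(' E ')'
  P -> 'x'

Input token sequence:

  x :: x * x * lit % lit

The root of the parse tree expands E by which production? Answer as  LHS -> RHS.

E -> T

[E [T [T [F [P x]]] :: [F [P x] * [F [P x] * [F [P lit] % [F [P lit]]]]]]]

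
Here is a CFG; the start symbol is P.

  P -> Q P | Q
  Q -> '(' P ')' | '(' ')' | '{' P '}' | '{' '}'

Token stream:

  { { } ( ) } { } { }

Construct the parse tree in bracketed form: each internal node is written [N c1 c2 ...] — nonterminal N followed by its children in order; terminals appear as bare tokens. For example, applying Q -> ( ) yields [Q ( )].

[P [Q { [P [Q { }] [P [Q ( )]]] }] [P [Q { }] [P [Q { }]]]]

P
Q P
{ P } P
{ Q P } P
{ { } P } P
{ { } Q } P
{ { } ( ) } P
{ { } ( ) } Q P
{ { } ( ) } { } P
{ { } ( ) } { } Q
{ { } ( ) } { } { }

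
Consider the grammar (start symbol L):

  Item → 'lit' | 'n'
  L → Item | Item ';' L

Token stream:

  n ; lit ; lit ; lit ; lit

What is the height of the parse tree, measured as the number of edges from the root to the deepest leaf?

6

[L [Item n] ; [L [Item lit] ; [L [Item lit] ; [L [Item lit] ; [L [Item lit]]]]]]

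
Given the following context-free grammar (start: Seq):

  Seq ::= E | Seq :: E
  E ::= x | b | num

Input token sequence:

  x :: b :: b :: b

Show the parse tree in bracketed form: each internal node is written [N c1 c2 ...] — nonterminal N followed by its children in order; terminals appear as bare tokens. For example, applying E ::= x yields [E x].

[Seq [Seq [Seq [Seq [E x]] :: [E b]] :: [E b]] :: [E b]]

Seq
Seq :: E
Seq :: E :: E
Seq :: E :: E :: E
E :: E :: E :: E
x :: E :: E :: E
x :: b :: E :: E
x :: b :: b :: E
x :: b :: b :: b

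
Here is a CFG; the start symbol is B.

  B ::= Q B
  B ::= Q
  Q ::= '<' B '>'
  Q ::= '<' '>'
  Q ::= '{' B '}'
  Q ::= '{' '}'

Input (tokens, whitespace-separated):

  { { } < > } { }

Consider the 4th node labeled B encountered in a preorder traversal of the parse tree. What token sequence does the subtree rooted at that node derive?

[B [Q { [B [Q { }] [B [Q < >]]] }] [B [Q { }]]]

{ }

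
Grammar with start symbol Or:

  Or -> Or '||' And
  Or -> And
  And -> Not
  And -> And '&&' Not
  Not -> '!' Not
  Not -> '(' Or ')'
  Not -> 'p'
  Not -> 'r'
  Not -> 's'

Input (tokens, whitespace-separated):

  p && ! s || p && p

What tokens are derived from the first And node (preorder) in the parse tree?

[Or [Or [And [And [Not p]] && [Not ! [Not s]]]] || [And [And [Not p]] && [Not p]]]

p && ! s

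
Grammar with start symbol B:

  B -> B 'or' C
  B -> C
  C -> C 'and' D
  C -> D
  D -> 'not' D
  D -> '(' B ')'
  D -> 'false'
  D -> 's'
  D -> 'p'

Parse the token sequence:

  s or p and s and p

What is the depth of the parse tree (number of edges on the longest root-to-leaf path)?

5

[B [B [C [D s]]] or [C [C [C [D p]] and [D s]] and [D p]]]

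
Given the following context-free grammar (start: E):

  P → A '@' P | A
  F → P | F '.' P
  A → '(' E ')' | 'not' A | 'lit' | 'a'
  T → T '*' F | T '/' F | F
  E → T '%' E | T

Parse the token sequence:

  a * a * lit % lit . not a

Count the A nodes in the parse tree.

[E [T [T [T [F [P [A a]]]] * [F [P [A a]]]] * [F [P [A lit]]]] % [E [T [F [F [P [A lit]]] . [P [A not [A a]]]]]]]

6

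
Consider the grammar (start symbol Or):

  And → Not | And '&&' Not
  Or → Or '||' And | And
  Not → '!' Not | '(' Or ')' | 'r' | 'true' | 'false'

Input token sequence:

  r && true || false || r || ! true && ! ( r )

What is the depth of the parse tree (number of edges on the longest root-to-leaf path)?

7

[Or [Or [Or [Or [And [And [Not r]] && [Not true]]] || [And [Not false]]] || [And [Not r]]] || [And [And [Not ! [Not true]]] && [Not ! [Not ( [Or [And [Not r]]] )]]]]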